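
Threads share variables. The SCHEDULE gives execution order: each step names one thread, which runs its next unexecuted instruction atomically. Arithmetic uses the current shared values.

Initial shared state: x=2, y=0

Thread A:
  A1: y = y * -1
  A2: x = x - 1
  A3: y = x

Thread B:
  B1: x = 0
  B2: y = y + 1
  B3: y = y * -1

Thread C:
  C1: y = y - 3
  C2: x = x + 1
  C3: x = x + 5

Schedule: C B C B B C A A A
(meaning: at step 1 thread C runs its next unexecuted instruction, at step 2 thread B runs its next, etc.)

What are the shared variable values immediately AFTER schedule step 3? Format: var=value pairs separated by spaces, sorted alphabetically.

Step 1: thread C executes C1 (y = y - 3). Shared: x=2 y=-3. PCs: A@0 B@0 C@1
Step 2: thread B executes B1 (x = 0). Shared: x=0 y=-3. PCs: A@0 B@1 C@1
Step 3: thread C executes C2 (x = x + 1). Shared: x=1 y=-3. PCs: A@0 B@1 C@2

Answer: x=1 y=-3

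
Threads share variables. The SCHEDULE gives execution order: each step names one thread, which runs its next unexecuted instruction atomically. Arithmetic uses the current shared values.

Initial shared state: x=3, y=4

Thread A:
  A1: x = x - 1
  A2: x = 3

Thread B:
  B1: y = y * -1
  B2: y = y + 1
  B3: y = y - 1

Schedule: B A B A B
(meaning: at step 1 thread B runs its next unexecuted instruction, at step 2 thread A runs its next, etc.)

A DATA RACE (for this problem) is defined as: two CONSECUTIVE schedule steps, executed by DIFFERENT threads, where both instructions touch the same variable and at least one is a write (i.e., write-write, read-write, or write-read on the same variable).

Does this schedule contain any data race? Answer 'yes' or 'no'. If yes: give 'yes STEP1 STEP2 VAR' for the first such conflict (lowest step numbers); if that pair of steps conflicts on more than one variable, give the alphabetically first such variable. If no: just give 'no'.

Answer: no

Derivation:
Steps 1,2: B(r=y,w=y) vs A(r=x,w=x). No conflict.
Steps 2,3: A(r=x,w=x) vs B(r=y,w=y). No conflict.
Steps 3,4: B(r=y,w=y) vs A(r=-,w=x). No conflict.
Steps 4,5: A(r=-,w=x) vs B(r=y,w=y). No conflict.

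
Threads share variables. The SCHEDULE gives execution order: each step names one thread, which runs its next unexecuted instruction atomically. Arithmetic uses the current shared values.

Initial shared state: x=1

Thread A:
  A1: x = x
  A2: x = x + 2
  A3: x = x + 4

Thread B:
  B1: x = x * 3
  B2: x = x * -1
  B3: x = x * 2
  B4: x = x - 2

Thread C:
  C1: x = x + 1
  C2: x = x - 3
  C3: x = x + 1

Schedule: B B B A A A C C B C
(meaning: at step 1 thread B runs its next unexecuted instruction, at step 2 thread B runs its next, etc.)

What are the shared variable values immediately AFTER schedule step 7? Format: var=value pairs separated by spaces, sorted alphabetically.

Step 1: thread B executes B1 (x = x * 3). Shared: x=3. PCs: A@0 B@1 C@0
Step 2: thread B executes B2 (x = x * -1). Shared: x=-3. PCs: A@0 B@2 C@0
Step 3: thread B executes B3 (x = x * 2). Shared: x=-6. PCs: A@0 B@3 C@0
Step 4: thread A executes A1 (x = x). Shared: x=-6. PCs: A@1 B@3 C@0
Step 5: thread A executes A2 (x = x + 2). Shared: x=-4. PCs: A@2 B@3 C@0
Step 6: thread A executes A3 (x = x + 4). Shared: x=0. PCs: A@3 B@3 C@0
Step 7: thread C executes C1 (x = x + 1). Shared: x=1. PCs: A@3 B@3 C@1

Answer: x=1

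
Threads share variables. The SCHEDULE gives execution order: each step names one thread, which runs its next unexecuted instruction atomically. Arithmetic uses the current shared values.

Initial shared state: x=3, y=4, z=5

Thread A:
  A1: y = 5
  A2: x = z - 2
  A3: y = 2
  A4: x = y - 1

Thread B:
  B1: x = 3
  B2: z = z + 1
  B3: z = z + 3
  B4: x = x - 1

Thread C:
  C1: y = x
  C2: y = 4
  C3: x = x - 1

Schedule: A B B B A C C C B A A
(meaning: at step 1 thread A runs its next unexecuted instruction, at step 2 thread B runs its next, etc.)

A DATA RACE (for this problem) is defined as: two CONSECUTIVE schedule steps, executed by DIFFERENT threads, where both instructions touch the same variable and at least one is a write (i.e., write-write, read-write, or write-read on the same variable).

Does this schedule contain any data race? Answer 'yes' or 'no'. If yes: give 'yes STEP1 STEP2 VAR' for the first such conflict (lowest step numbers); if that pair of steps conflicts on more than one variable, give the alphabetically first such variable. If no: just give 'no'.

Steps 1,2: A(r=-,w=y) vs B(r=-,w=x). No conflict.
Steps 2,3: same thread (B). No race.
Steps 3,4: same thread (B). No race.
Steps 4,5: B(z = z + 3) vs A(x = z - 2). RACE on z (W-R).
Steps 5,6: A(x = z - 2) vs C(y = x). RACE on x (W-R).
Steps 6,7: same thread (C). No race.
Steps 7,8: same thread (C). No race.
Steps 8,9: C(x = x - 1) vs B(x = x - 1). RACE on x (W-W).
Steps 9,10: B(r=x,w=x) vs A(r=-,w=y). No conflict.
Steps 10,11: same thread (A). No race.
First conflict at steps 4,5.

Answer: yes 4 5 z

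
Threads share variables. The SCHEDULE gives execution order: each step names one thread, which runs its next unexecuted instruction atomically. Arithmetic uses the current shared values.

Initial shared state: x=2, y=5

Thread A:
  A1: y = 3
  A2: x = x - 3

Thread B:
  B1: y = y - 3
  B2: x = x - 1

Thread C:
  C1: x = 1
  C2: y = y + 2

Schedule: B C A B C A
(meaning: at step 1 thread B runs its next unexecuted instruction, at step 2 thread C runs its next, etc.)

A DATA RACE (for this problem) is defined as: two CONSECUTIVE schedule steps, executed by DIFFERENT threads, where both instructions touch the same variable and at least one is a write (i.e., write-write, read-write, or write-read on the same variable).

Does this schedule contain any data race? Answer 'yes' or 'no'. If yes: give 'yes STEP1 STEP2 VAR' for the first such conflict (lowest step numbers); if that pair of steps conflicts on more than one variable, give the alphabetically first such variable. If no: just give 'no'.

Steps 1,2: B(r=y,w=y) vs C(r=-,w=x). No conflict.
Steps 2,3: C(r=-,w=x) vs A(r=-,w=y). No conflict.
Steps 3,4: A(r=-,w=y) vs B(r=x,w=x). No conflict.
Steps 4,5: B(r=x,w=x) vs C(r=y,w=y). No conflict.
Steps 5,6: C(r=y,w=y) vs A(r=x,w=x). No conflict.

Answer: no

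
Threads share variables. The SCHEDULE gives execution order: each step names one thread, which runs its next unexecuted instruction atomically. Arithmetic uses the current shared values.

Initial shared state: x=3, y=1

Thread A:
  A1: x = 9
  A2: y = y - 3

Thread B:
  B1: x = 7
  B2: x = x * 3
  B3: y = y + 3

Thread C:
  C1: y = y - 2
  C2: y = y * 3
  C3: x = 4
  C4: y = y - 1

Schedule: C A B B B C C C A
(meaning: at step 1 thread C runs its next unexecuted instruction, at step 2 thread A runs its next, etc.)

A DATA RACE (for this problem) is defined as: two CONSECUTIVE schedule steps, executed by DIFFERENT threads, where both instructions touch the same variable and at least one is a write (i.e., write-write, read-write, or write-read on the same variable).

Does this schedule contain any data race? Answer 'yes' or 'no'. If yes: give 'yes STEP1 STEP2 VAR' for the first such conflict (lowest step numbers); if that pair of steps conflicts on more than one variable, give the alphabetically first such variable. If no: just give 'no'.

Steps 1,2: C(r=y,w=y) vs A(r=-,w=x). No conflict.
Steps 2,3: A(x = 9) vs B(x = 7). RACE on x (W-W).
Steps 3,4: same thread (B). No race.
Steps 4,5: same thread (B). No race.
Steps 5,6: B(y = y + 3) vs C(y = y * 3). RACE on y (W-W).
Steps 6,7: same thread (C). No race.
Steps 7,8: same thread (C). No race.
Steps 8,9: C(y = y - 1) vs A(y = y - 3). RACE on y (W-W).
First conflict at steps 2,3.

Answer: yes 2 3 x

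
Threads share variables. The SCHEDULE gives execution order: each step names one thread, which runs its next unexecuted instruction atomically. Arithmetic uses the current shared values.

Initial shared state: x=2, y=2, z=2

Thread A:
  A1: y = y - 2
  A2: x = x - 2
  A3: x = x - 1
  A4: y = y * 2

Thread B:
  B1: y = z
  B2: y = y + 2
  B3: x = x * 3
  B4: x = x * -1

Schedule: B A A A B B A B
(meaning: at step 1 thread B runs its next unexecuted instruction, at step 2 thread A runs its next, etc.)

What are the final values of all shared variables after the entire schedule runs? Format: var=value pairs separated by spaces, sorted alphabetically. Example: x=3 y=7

Answer: x=3 y=4 z=2

Derivation:
Step 1: thread B executes B1 (y = z). Shared: x=2 y=2 z=2. PCs: A@0 B@1
Step 2: thread A executes A1 (y = y - 2). Shared: x=2 y=0 z=2. PCs: A@1 B@1
Step 3: thread A executes A2 (x = x - 2). Shared: x=0 y=0 z=2. PCs: A@2 B@1
Step 4: thread A executes A3 (x = x - 1). Shared: x=-1 y=0 z=2. PCs: A@3 B@1
Step 5: thread B executes B2 (y = y + 2). Shared: x=-1 y=2 z=2. PCs: A@3 B@2
Step 6: thread B executes B3 (x = x * 3). Shared: x=-3 y=2 z=2. PCs: A@3 B@3
Step 7: thread A executes A4 (y = y * 2). Shared: x=-3 y=4 z=2. PCs: A@4 B@3
Step 8: thread B executes B4 (x = x * -1). Shared: x=3 y=4 z=2. PCs: A@4 B@4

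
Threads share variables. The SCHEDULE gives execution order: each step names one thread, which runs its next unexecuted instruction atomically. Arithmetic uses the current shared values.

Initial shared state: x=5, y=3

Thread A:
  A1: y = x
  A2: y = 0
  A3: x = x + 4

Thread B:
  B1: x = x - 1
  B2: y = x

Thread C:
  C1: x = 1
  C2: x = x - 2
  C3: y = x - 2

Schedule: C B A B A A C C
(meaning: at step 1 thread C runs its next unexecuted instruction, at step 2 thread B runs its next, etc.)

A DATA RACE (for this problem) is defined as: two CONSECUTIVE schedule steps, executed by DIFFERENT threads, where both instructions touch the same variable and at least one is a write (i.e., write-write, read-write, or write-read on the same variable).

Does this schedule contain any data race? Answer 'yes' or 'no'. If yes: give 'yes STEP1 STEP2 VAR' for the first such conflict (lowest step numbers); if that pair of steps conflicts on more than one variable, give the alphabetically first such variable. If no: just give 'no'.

Steps 1,2: C(x = 1) vs B(x = x - 1). RACE on x (W-W).
Steps 2,3: B(x = x - 1) vs A(y = x). RACE on x (W-R).
Steps 3,4: A(y = x) vs B(y = x). RACE on y (W-W).
Steps 4,5: B(y = x) vs A(y = 0). RACE on y (W-W).
Steps 5,6: same thread (A). No race.
Steps 6,7: A(x = x + 4) vs C(x = x - 2). RACE on x (W-W).
Steps 7,8: same thread (C). No race.
First conflict at steps 1,2.

Answer: yes 1 2 x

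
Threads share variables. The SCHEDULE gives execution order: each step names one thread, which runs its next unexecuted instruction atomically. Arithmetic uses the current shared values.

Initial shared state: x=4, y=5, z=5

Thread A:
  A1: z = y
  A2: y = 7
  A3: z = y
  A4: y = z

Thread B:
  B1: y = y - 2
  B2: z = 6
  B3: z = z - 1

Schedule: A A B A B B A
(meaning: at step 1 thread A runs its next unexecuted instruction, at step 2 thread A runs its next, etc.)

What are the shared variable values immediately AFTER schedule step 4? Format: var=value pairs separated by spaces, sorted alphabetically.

Step 1: thread A executes A1 (z = y). Shared: x=4 y=5 z=5. PCs: A@1 B@0
Step 2: thread A executes A2 (y = 7). Shared: x=4 y=7 z=5. PCs: A@2 B@0
Step 3: thread B executes B1 (y = y - 2). Shared: x=4 y=5 z=5. PCs: A@2 B@1
Step 4: thread A executes A3 (z = y). Shared: x=4 y=5 z=5. PCs: A@3 B@1

Answer: x=4 y=5 z=5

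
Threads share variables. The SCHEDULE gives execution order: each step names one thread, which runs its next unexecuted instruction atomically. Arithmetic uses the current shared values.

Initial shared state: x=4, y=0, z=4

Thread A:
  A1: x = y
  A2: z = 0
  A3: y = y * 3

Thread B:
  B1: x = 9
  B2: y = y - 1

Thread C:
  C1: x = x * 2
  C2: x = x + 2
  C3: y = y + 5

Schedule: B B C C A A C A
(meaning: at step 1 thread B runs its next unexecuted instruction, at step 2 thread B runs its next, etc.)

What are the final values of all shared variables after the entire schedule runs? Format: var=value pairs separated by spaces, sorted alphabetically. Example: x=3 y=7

Step 1: thread B executes B1 (x = 9). Shared: x=9 y=0 z=4. PCs: A@0 B@1 C@0
Step 2: thread B executes B2 (y = y - 1). Shared: x=9 y=-1 z=4. PCs: A@0 B@2 C@0
Step 3: thread C executes C1 (x = x * 2). Shared: x=18 y=-1 z=4. PCs: A@0 B@2 C@1
Step 4: thread C executes C2 (x = x + 2). Shared: x=20 y=-1 z=4. PCs: A@0 B@2 C@2
Step 5: thread A executes A1 (x = y). Shared: x=-1 y=-1 z=4. PCs: A@1 B@2 C@2
Step 6: thread A executes A2 (z = 0). Shared: x=-1 y=-1 z=0. PCs: A@2 B@2 C@2
Step 7: thread C executes C3 (y = y + 5). Shared: x=-1 y=4 z=0. PCs: A@2 B@2 C@3
Step 8: thread A executes A3 (y = y * 3). Shared: x=-1 y=12 z=0. PCs: A@3 B@2 C@3

Answer: x=-1 y=12 z=0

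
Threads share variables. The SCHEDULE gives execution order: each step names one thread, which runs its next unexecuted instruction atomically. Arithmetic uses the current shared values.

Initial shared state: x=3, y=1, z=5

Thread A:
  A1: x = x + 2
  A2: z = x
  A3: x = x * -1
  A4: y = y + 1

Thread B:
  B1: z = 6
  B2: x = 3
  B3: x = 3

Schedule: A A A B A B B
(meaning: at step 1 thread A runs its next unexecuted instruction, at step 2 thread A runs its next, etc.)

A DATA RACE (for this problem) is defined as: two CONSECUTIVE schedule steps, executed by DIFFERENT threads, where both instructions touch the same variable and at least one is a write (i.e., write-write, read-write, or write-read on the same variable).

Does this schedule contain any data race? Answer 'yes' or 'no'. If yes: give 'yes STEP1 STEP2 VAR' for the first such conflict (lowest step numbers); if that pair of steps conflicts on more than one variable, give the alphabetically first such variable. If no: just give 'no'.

Steps 1,2: same thread (A). No race.
Steps 2,3: same thread (A). No race.
Steps 3,4: A(r=x,w=x) vs B(r=-,w=z). No conflict.
Steps 4,5: B(r=-,w=z) vs A(r=y,w=y). No conflict.
Steps 5,6: A(r=y,w=y) vs B(r=-,w=x). No conflict.
Steps 6,7: same thread (B). No race.

Answer: no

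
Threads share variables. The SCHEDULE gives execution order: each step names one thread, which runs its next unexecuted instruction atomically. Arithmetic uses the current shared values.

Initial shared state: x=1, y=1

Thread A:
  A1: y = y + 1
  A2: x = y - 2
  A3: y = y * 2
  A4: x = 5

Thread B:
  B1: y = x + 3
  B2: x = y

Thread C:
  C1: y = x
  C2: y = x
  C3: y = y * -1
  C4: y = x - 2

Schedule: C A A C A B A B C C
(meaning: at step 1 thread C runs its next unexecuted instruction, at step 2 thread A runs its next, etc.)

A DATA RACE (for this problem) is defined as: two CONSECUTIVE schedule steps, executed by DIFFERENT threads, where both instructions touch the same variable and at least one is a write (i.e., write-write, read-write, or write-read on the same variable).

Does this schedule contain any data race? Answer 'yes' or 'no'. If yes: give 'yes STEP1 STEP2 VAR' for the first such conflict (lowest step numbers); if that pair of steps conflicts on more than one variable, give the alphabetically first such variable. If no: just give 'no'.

Steps 1,2: C(y = x) vs A(y = y + 1). RACE on y (W-W).
Steps 2,3: same thread (A). No race.
Steps 3,4: A(x = y - 2) vs C(y = x). RACE on x (W-R), y (R-W). Multiple vars; alphabetically first is x.
Steps 4,5: C(y = x) vs A(y = y * 2). RACE on y (W-W).
Steps 5,6: A(y = y * 2) vs B(y = x + 3). RACE on y (W-W).
Steps 6,7: B(y = x + 3) vs A(x = 5). RACE on x (R-W).
Steps 7,8: A(x = 5) vs B(x = y). RACE on x (W-W).
Steps 8,9: B(x = y) vs C(y = y * -1). RACE on y (R-W).
Steps 9,10: same thread (C). No race.
First conflict at steps 1,2.

Answer: yes 1 2 y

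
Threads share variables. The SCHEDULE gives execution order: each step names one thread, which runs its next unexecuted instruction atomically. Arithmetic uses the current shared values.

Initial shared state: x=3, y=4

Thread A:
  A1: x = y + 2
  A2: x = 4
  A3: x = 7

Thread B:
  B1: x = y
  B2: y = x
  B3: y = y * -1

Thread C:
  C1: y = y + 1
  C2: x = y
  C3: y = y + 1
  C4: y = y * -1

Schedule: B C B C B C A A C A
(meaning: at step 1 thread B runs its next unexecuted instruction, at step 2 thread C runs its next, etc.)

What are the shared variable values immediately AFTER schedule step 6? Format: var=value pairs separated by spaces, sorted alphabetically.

Answer: x=4 y=-3

Derivation:
Step 1: thread B executes B1 (x = y). Shared: x=4 y=4. PCs: A@0 B@1 C@0
Step 2: thread C executes C1 (y = y + 1). Shared: x=4 y=5. PCs: A@0 B@1 C@1
Step 3: thread B executes B2 (y = x). Shared: x=4 y=4. PCs: A@0 B@2 C@1
Step 4: thread C executes C2 (x = y). Shared: x=4 y=4. PCs: A@0 B@2 C@2
Step 5: thread B executes B3 (y = y * -1). Shared: x=4 y=-4. PCs: A@0 B@3 C@2
Step 6: thread C executes C3 (y = y + 1). Shared: x=4 y=-3. PCs: A@0 B@3 C@3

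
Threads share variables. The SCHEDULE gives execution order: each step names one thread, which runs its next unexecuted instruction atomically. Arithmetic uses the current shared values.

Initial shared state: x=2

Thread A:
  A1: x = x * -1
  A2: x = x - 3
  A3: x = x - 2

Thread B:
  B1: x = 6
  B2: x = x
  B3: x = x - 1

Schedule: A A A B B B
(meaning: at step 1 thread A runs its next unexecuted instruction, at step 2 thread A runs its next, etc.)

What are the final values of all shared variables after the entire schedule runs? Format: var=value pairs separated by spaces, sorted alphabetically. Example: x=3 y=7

Step 1: thread A executes A1 (x = x * -1). Shared: x=-2. PCs: A@1 B@0
Step 2: thread A executes A2 (x = x - 3). Shared: x=-5. PCs: A@2 B@0
Step 3: thread A executes A3 (x = x - 2). Shared: x=-7. PCs: A@3 B@0
Step 4: thread B executes B1 (x = 6). Shared: x=6. PCs: A@3 B@1
Step 5: thread B executes B2 (x = x). Shared: x=6. PCs: A@3 B@2
Step 6: thread B executes B3 (x = x - 1). Shared: x=5. PCs: A@3 B@3

Answer: x=5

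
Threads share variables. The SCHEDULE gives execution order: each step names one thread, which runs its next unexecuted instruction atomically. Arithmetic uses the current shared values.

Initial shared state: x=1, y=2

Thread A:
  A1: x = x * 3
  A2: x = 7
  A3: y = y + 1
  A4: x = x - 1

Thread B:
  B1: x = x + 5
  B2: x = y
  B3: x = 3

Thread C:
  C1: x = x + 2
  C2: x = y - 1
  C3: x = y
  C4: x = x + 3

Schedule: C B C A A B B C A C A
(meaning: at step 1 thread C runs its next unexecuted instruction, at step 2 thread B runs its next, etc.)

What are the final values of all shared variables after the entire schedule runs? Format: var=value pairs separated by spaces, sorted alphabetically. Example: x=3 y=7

Step 1: thread C executes C1 (x = x + 2). Shared: x=3 y=2. PCs: A@0 B@0 C@1
Step 2: thread B executes B1 (x = x + 5). Shared: x=8 y=2. PCs: A@0 B@1 C@1
Step 3: thread C executes C2 (x = y - 1). Shared: x=1 y=2. PCs: A@0 B@1 C@2
Step 4: thread A executes A1 (x = x * 3). Shared: x=3 y=2. PCs: A@1 B@1 C@2
Step 5: thread A executes A2 (x = 7). Shared: x=7 y=2. PCs: A@2 B@1 C@2
Step 6: thread B executes B2 (x = y). Shared: x=2 y=2. PCs: A@2 B@2 C@2
Step 7: thread B executes B3 (x = 3). Shared: x=3 y=2. PCs: A@2 B@3 C@2
Step 8: thread C executes C3 (x = y). Shared: x=2 y=2. PCs: A@2 B@3 C@3
Step 9: thread A executes A3 (y = y + 1). Shared: x=2 y=3. PCs: A@3 B@3 C@3
Step 10: thread C executes C4 (x = x + 3). Shared: x=5 y=3. PCs: A@3 B@3 C@4
Step 11: thread A executes A4 (x = x - 1). Shared: x=4 y=3. PCs: A@4 B@3 C@4

Answer: x=4 y=3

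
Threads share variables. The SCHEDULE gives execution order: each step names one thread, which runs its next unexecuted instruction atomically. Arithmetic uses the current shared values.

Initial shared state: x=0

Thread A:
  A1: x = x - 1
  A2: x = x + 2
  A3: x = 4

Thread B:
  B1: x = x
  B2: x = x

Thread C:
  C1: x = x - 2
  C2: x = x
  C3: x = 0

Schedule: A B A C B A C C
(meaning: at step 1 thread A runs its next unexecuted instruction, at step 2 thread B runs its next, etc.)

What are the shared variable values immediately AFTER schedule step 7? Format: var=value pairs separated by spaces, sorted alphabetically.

Answer: x=4

Derivation:
Step 1: thread A executes A1 (x = x - 1). Shared: x=-1. PCs: A@1 B@0 C@0
Step 2: thread B executes B1 (x = x). Shared: x=-1. PCs: A@1 B@1 C@0
Step 3: thread A executes A2 (x = x + 2). Shared: x=1. PCs: A@2 B@1 C@0
Step 4: thread C executes C1 (x = x - 2). Shared: x=-1. PCs: A@2 B@1 C@1
Step 5: thread B executes B2 (x = x). Shared: x=-1. PCs: A@2 B@2 C@1
Step 6: thread A executes A3 (x = 4). Shared: x=4. PCs: A@3 B@2 C@1
Step 7: thread C executes C2 (x = x). Shared: x=4. PCs: A@3 B@2 C@2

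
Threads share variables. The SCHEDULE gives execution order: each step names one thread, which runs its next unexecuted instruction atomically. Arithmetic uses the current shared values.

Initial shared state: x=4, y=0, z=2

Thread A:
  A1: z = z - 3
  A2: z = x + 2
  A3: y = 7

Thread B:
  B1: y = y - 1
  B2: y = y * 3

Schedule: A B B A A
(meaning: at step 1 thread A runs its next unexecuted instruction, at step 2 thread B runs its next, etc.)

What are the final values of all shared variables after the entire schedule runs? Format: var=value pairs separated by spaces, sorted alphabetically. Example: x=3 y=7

Answer: x=4 y=7 z=6

Derivation:
Step 1: thread A executes A1 (z = z - 3). Shared: x=4 y=0 z=-1. PCs: A@1 B@0
Step 2: thread B executes B1 (y = y - 1). Shared: x=4 y=-1 z=-1. PCs: A@1 B@1
Step 3: thread B executes B2 (y = y * 3). Shared: x=4 y=-3 z=-1. PCs: A@1 B@2
Step 4: thread A executes A2 (z = x + 2). Shared: x=4 y=-3 z=6. PCs: A@2 B@2
Step 5: thread A executes A3 (y = 7). Shared: x=4 y=7 z=6. PCs: A@3 B@2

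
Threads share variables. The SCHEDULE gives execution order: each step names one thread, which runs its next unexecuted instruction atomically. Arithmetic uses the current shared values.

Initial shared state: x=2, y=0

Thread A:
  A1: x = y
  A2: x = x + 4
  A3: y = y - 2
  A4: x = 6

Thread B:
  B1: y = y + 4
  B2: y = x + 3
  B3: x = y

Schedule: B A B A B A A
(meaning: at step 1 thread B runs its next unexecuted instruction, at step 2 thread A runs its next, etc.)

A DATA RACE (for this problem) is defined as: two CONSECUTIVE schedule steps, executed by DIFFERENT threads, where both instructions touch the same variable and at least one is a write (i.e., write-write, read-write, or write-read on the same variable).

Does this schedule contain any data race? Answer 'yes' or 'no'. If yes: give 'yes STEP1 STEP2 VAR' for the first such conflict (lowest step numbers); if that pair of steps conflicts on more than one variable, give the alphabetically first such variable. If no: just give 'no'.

Steps 1,2: B(y = y + 4) vs A(x = y). RACE on y (W-R).
Steps 2,3: A(x = y) vs B(y = x + 3). RACE on x (W-R), y (R-W). Multiple vars; alphabetically first is x.
Steps 3,4: B(y = x + 3) vs A(x = x + 4). RACE on x (R-W).
Steps 4,5: A(x = x + 4) vs B(x = y). RACE on x (W-W).
Steps 5,6: B(x = y) vs A(y = y - 2). RACE on y (R-W).
Steps 6,7: same thread (A). No race.
First conflict at steps 1,2.

Answer: yes 1 2 y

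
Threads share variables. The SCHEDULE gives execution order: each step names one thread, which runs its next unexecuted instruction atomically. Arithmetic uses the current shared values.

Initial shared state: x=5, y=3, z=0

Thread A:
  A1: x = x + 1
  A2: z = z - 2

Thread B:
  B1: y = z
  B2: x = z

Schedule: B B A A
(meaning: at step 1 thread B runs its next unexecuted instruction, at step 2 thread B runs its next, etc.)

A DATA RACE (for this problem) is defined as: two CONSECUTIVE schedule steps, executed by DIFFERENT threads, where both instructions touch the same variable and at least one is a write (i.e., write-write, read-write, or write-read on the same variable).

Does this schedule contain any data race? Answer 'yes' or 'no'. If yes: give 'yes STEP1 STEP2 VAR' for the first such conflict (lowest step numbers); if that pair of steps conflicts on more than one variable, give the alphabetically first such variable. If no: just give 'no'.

Answer: yes 2 3 x

Derivation:
Steps 1,2: same thread (B). No race.
Steps 2,3: B(x = z) vs A(x = x + 1). RACE on x (W-W).
Steps 3,4: same thread (A). No race.
First conflict at steps 2,3.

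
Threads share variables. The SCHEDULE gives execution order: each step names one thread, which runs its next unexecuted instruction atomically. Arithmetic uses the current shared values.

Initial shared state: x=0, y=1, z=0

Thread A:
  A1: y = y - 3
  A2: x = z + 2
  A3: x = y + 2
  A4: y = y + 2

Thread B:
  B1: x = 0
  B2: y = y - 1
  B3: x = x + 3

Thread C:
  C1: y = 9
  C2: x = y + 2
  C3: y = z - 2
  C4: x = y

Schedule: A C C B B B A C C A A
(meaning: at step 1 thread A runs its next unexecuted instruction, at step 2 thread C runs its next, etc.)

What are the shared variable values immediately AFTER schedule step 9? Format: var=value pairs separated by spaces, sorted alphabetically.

Answer: x=-2 y=-2 z=0

Derivation:
Step 1: thread A executes A1 (y = y - 3). Shared: x=0 y=-2 z=0. PCs: A@1 B@0 C@0
Step 2: thread C executes C1 (y = 9). Shared: x=0 y=9 z=0. PCs: A@1 B@0 C@1
Step 3: thread C executes C2 (x = y + 2). Shared: x=11 y=9 z=0. PCs: A@1 B@0 C@2
Step 4: thread B executes B1 (x = 0). Shared: x=0 y=9 z=0. PCs: A@1 B@1 C@2
Step 5: thread B executes B2 (y = y - 1). Shared: x=0 y=8 z=0. PCs: A@1 B@2 C@2
Step 6: thread B executes B3 (x = x + 3). Shared: x=3 y=8 z=0. PCs: A@1 B@3 C@2
Step 7: thread A executes A2 (x = z + 2). Shared: x=2 y=8 z=0. PCs: A@2 B@3 C@2
Step 8: thread C executes C3 (y = z - 2). Shared: x=2 y=-2 z=0. PCs: A@2 B@3 C@3
Step 9: thread C executes C4 (x = y). Shared: x=-2 y=-2 z=0. PCs: A@2 B@3 C@4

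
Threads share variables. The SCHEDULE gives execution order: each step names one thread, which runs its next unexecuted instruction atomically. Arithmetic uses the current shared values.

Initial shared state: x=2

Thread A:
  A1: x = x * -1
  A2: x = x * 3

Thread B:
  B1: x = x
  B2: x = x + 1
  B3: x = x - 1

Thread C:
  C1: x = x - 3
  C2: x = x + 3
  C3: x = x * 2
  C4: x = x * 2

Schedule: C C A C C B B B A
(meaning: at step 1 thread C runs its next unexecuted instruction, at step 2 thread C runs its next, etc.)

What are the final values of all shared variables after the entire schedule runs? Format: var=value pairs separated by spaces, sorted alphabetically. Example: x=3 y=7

Step 1: thread C executes C1 (x = x - 3). Shared: x=-1. PCs: A@0 B@0 C@1
Step 2: thread C executes C2 (x = x + 3). Shared: x=2. PCs: A@0 B@0 C@2
Step 3: thread A executes A1 (x = x * -1). Shared: x=-2. PCs: A@1 B@0 C@2
Step 4: thread C executes C3 (x = x * 2). Shared: x=-4. PCs: A@1 B@0 C@3
Step 5: thread C executes C4 (x = x * 2). Shared: x=-8. PCs: A@1 B@0 C@4
Step 6: thread B executes B1 (x = x). Shared: x=-8. PCs: A@1 B@1 C@4
Step 7: thread B executes B2 (x = x + 1). Shared: x=-7. PCs: A@1 B@2 C@4
Step 8: thread B executes B3 (x = x - 1). Shared: x=-8. PCs: A@1 B@3 C@4
Step 9: thread A executes A2 (x = x * 3). Shared: x=-24. PCs: A@2 B@3 C@4

Answer: x=-24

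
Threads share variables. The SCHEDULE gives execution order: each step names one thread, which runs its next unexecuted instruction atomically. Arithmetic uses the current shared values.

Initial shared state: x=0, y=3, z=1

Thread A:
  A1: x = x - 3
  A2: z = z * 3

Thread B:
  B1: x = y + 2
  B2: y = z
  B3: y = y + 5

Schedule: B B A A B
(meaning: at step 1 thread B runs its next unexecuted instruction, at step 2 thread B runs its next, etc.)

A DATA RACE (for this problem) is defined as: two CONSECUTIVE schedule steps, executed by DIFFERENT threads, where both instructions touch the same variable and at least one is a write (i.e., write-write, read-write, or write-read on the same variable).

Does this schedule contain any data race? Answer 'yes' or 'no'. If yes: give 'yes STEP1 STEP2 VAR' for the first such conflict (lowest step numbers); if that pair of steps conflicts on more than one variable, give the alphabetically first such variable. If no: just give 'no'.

Answer: no

Derivation:
Steps 1,2: same thread (B). No race.
Steps 2,3: B(r=z,w=y) vs A(r=x,w=x). No conflict.
Steps 3,4: same thread (A). No race.
Steps 4,5: A(r=z,w=z) vs B(r=y,w=y). No conflict.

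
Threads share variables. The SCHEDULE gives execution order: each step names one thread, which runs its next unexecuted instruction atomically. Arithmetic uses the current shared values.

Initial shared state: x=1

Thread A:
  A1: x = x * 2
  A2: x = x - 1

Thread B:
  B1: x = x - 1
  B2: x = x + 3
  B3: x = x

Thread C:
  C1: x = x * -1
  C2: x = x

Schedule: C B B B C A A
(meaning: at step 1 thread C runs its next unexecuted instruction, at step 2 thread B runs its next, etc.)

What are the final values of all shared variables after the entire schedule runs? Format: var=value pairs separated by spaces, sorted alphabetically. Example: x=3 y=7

Answer: x=1

Derivation:
Step 1: thread C executes C1 (x = x * -1). Shared: x=-1. PCs: A@0 B@0 C@1
Step 2: thread B executes B1 (x = x - 1). Shared: x=-2. PCs: A@0 B@1 C@1
Step 3: thread B executes B2 (x = x + 3). Shared: x=1. PCs: A@0 B@2 C@1
Step 4: thread B executes B3 (x = x). Shared: x=1. PCs: A@0 B@3 C@1
Step 5: thread C executes C2 (x = x). Shared: x=1. PCs: A@0 B@3 C@2
Step 6: thread A executes A1 (x = x * 2). Shared: x=2. PCs: A@1 B@3 C@2
Step 7: thread A executes A2 (x = x - 1). Shared: x=1. PCs: A@2 B@3 C@2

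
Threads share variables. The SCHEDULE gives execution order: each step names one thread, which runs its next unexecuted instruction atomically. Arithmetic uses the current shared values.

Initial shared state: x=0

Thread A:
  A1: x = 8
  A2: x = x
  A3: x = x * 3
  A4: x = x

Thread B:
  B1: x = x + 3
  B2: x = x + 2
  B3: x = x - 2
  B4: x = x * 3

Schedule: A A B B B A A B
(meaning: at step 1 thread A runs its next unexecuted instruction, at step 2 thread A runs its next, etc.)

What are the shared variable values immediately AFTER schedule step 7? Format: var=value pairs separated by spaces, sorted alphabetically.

Step 1: thread A executes A1 (x = 8). Shared: x=8. PCs: A@1 B@0
Step 2: thread A executes A2 (x = x). Shared: x=8. PCs: A@2 B@0
Step 3: thread B executes B1 (x = x + 3). Shared: x=11. PCs: A@2 B@1
Step 4: thread B executes B2 (x = x + 2). Shared: x=13. PCs: A@2 B@2
Step 5: thread B executes B3 (x = x - 2). Shared: x=11. PCs: A@2 B@3
Step 6: thread A executes A3 (x = x * 3). Shared: x=33. PCs: A@3 B@3
Step 7: thread A executes A4 (x = x). Shared: x=33. PCs: A@4 B@3

Answer: x=33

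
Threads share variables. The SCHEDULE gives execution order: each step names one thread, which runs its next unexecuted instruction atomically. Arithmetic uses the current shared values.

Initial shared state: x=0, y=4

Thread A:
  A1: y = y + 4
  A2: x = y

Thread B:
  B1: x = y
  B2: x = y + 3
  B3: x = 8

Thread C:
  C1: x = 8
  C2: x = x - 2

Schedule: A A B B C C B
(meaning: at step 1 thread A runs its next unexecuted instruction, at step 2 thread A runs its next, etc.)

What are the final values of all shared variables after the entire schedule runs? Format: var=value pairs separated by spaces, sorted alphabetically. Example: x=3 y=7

Answer: x=8 y=8

Derivation:
Step 1: thread A executes A1 (y = y + 4). Shared: x=0 y=8. PCs: A@1 B@0 C@0
Step 2: thread A executes A2 (x = y). Shared: x=8 y=8. PCs: A@2 B@0 C@0
Step 3: thread B executes B1 (x = y). Shared: x=8 y=8. PCs: A@2 B@1 C@0
Step 4: thread B executes B2 (x = y + 3). Shared: x=11 y=8. PCs: A@2 B@2 C@0
Step 5: thread C executes C1 (x = 8). Shared: x=8 y=8. PCs: A@2 B@2 C@1
Step 6: thread C executes C2 (x = x - 2). Shared: x=6 y=8. PCs: A@2 B@2 C@2
Step 7: thread B executes B3 (x = 8). Shared: x=8 y=8. PCs: A@2 B@3 C@2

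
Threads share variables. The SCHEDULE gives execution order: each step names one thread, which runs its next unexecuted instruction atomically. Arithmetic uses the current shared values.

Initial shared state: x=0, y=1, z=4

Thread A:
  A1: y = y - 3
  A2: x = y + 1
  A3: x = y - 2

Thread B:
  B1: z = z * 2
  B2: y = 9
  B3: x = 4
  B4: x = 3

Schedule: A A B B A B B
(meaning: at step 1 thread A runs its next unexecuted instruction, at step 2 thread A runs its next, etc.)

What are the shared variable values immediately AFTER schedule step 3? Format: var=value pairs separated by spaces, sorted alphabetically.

Answer: x=-1 y=-2 z=8

Derivation:
Step 1: thread A executes A1 (y = y - 3). Shared: x=0 y=-2 z=4. PCs: A@1 B@0
Step 2: thread A executes A2 (x = y + 1). Shared: x=-1 y=-2 z=4. PCs: A@2 B@0
Step 3: thread B executes B1 (z = z * 2). Shared: x=-1 y=-2 z=8. PCs: A@2 B@1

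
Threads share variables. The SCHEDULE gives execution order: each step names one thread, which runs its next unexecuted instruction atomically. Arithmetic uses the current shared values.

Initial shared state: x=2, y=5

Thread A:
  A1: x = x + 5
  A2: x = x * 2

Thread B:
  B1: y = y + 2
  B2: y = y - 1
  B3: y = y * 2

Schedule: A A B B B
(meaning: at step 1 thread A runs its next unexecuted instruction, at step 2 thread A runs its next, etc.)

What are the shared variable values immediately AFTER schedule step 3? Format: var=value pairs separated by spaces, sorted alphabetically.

Step 1: thread A executes A1 (x = x + 5). Shared: x=7 y=5. PCs: A@1 B@0
Step 2: thread A executes A2 (x = x * 2). Shared: x=14 y=5. PCs: A@2 B@0
Step 3: thread B executes B1 (y = y + 2). Shared: x=14 y=7. PCs: A@2 B@1

Answer: x=14 y=7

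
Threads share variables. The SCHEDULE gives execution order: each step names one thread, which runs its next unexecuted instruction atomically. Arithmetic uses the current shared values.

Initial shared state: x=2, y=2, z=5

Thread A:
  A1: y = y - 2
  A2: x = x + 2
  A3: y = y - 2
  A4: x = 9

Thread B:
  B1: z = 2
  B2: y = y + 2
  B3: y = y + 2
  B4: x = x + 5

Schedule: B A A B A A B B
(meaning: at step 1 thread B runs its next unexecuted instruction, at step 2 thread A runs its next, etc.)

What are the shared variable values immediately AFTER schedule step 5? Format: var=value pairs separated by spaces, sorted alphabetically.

Answer: x=4 y=0 z=2

Derivation:
Step 1: thread B executes B1 (z = 2). Shared: x=2 y=2 z=2. PCs: A@0 B@1
Step 2: thread A executes A1 (y = y - 2). Shared: x=2 y=0 z=2. PCs: A@1 B@1
Step 3: thread A executes A2 (x = x + 2). Shared: x=4 y=0 z=2. PCs: A@2 B@1
Step 4: thread B executes B2 (y = y + 2). Shared: x=4 y=2 z=2. PCs: A@2 B@2
Step 5: thread A executes A3 (y = y - 2). Shared: x=4 y=0 z=2. PCs: A@3 B@2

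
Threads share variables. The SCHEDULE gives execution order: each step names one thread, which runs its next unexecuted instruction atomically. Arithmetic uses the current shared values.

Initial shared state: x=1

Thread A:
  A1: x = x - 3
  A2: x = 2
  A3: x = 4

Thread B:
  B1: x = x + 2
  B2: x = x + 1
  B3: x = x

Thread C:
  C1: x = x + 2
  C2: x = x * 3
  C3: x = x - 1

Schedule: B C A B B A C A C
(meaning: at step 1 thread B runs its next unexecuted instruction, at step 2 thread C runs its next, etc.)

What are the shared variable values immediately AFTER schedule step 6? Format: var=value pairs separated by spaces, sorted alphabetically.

Answer: x=2

Derivation:
Step 1: thread B executes B1 (x = x + 2). Shared: x=3. PCs: A@0 B@1 C@0
Step 2: thread C executes C1 (x = x + 2). Shared: x=5. PCs: A@0 B@1 C@1
Step 3: thread A executes A1 (x = x - 3). Shared: x=2. PCs: A@1 B@1 C@1
Step 4: thread B executes B2 (x = x + 1). Shared: x=3. PCs: A@1 B@2 C@1
Step 5: thread B executes B3 (x = x). Shared: x=3. PCs: A@1 B@3 C@1
Step 6: thread A executes A2 (x = 2). Shared: x=2. PCs: A@2 B@3 C@1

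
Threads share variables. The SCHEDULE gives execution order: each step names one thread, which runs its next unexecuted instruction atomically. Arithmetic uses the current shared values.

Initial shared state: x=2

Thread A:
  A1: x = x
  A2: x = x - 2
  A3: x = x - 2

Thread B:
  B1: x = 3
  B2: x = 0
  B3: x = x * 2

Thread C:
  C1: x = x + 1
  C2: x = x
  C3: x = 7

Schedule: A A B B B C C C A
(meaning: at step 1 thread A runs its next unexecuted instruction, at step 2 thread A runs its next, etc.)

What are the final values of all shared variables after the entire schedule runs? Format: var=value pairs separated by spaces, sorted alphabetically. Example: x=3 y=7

Step 1: thread A executes A1 (x = x). Shared: x=2. PCs: A@1 B@0 C@0
Step 2: thread A executes A2 (x = x - 2). Shared: x=0. PCs: A@2 B@0 C@0
Step 3: thread B executes B1 (x = 3). Shared: x=3. PCs: A@2 B@1 C@0
Step 4: thread B executes B2 (x = 0). Shared: x=0. PCs: A@2 B@2 C@0
Step 5: thread B executes B3 (x = x * 2). Shared: x=0. PCs: A@2 B@3 C@0
Step 6: thread C executes C1 (x = x + 1). Shared: x=1. PCs: A@2 B@3 C@1
Step 7: thread C executes C2 (x = x). Shared: x=1. PCs: A@2 B@3 C@2
Step 8: thread C executes C3 (x = 7). Shared: x=7. PCs: A@2 B@3 C@3
Step 9: thread A executes A3 (x = x - 2). Shared: x=5. PCs: A@3 B@3 C@3

Answer: x=5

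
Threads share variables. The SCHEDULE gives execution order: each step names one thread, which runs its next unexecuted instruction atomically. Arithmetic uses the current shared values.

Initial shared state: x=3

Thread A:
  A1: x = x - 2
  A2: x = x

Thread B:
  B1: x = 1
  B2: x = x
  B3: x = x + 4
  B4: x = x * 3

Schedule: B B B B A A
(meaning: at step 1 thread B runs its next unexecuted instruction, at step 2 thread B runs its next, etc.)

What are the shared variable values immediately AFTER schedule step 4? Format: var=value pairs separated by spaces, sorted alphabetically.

Answer: x=15

Derivation:
Step 1: thread B executes B1 (x = 1). Shared: x=1. PCs: A@0 B@1
Step 2: thread B executes B2 (x = x). Shared: x=1. PCs: A@0 B@2
Step 3: thread B executes B3 (x = x + 4). Shared: x=5. PCs: A@0 B@3
Step 4: thread B executes B4 (x = x * 3). Shared: x=15. PCs: A@0 B@4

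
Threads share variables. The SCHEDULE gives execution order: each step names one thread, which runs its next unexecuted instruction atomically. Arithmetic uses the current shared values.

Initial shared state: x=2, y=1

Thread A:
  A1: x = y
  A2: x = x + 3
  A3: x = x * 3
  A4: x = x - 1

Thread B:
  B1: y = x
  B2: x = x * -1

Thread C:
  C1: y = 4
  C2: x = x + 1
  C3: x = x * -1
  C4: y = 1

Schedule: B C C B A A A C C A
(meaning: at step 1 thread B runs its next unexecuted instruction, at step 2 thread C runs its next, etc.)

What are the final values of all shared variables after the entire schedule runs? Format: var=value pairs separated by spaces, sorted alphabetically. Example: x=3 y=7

Step 1: thread B executes B1 (y = x). Shared: x=2 y=2. PCs: A@0 B@1 C@0
Step 2: thread C executes C1 (y = 4). Shared: x=2 y=4. PCs: A@0 B@1 C@1
Step 3: thread C executes C2 (x = x + 1). Shared: x=3 y=4. PCs: A@0 B@1 C@2
Step 4: thread B executes B2 (x = x * -1). Shared: x=-3 y=4. PCs: A@0 B@2 C@2
Step 5: thread A executes A1 (x = y). Shared: x=4 y=4. PCs: A@1 B@2 C@2
Step 6: thread A executes A2 (x = x + 3). Shared: x=7 y=4. PCs: A@2 B@2 C@2
Step 7: thread A executes A3 (x = x * 3). Shared: x=21 y=4. PCs: A@3 B@2 C@2
Step 8: thread C executes C3 (x = x * -1). Shared: x=-21 y=4. PCs: A@3 B@2 C@3
Step 9: thread C executes C4 (y = 1). Shared: x=-21 y=1. PCs: A@3 B@2 C@4
Step 10: thread A executes A4 (x = x - 1). Shared: x=-22 y=1. PCs: A@4 B@2 C@4

Answer: x=-22 y=1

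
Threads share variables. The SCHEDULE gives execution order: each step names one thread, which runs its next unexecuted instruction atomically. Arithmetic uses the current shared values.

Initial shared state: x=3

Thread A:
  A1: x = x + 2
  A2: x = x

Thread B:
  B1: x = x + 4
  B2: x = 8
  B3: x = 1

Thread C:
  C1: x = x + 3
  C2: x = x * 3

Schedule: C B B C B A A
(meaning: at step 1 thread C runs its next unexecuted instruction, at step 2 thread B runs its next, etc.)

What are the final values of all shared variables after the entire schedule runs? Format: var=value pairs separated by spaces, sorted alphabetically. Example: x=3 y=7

Step 1: thread C executes C1 (x = x + 3). Shared: x=6. PCs: A@0 B@0 C@1
Step 2: thread B executes B1 (x = x + 4). Shared: x=10. PCs: A@0 B@1 C@1
Step 3: thread B executes B2 (x = 8). Shared: x=8. PCs: A@0 B@2 C@1
Step 4: thread C executes C2 (x = x * 3). Shared: x=24. PCs: A@0 B@2 C@2
Step 5: thread B executes B3 (x = 1). Shared: x=1. PCs: A@0 B@3 C@2
Step 6: thread A executes A1 (x = x + 2). Shared: x=3. PCs: A@1 B@3 C@2
Step 7: thread A executes A2 (x = x). Shared: x=3. PCs: A@2 B@3 C@2

Answer: x=3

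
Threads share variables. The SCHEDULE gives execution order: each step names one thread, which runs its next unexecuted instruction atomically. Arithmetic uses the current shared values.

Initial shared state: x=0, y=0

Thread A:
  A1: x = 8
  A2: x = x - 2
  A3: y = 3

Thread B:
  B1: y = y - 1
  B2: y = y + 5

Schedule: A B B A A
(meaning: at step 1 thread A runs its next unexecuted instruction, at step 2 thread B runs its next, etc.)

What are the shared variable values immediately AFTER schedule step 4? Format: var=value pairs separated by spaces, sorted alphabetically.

Step 1: thread A executes A1 (x = 8). Shared: x=8 y=0. PCs: A@1 B@0
Step 2: thread B executes B1 (y = y - 1). Shared: x=8 y=-1. PCs: A@1 B@1
Step 3: thread B executes B2 (y = y + 5). Shared: x=8 y=4. PCs: A@1 B@2
Step 4: thread A executes A2 (x = x - 2). Shared: x=6 y=4. PCs: A@2 B@2

Answer: x=6 y=4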